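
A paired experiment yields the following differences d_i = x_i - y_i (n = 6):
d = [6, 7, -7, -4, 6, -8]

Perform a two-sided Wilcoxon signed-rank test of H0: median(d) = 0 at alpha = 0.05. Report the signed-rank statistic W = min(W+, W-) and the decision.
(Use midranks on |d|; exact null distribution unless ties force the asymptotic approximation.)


Step 1: Drop any zero differences (none here) and take |d_i|.
|d| = [6, 7, 7, 4, 6, 8]
Step 2: Midrank |d_i| (ties get averaged ranks).
ranks: |6|->2.5, |7|->4.5, |7|->4.5, |4|->1, |6|->2.5, |8|->6
Step 3: Attach original signs; sum ranks with positive sign and with negative sign.
W+ = 2.5 + 4.5 + 2.5 = 9.5
W- = 4.5 + 1 + 6 = 11.5
(Check: W+ + W- = 21 should equal n(n+1)/2 = 21.)
Step 4: Test statistic W = min(W+, W-) = 9.5.
Step 5: Ties in |d|, so use the tie-corrected normal approximation.
        E[W] = n(n+1)/4 = 6*7/4 = 10.5.
        Tie groups: |d|=6 (t=2), |d|=7 (t=2); sum(t^3 - t) = 12.
        Var[W] = n(n+1)(2n+1)/24 - sum(t^3-t)/48 = 546/24 - 12/48 = 22.5.
        z = (W - E[W]) / sqrt(Var[W]) = (9.5 - 10.5) / 4.7434 = -0.2108.
        Two-sided p = 2*Phi(z) = 0.833029.
Step 6: alpha = 0.05. fail to reject H0.

W+ = 9.5, W- = 11.5, W = min = 9.5, p = 0.833029, fail to reject H0.


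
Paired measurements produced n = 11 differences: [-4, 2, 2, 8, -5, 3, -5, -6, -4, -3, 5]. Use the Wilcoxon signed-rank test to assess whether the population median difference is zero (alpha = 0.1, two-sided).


Step 1: Drop any zero differences (none here) and take |d_i|.
|d| = [4, 2, 2, 8, 5, 3, 5, 6, 4, 3, 5]
Step 2: Midrank |d_i| (ties get averaged ranks).
ranks: |4|->5.5, |2|->1.5, |2|->1.5, |8|->11, |5|->8, |3|->3.5, |5|->8, |6|->10, |4|->5.5, |3|->3.5, |5|->8
Step 3: Attach original signs; sum ranks with positive sign and with negative sign.
W+ = 1.5 + 1.5 + 11 + 3.5 + 8 = 25.5
W- = 5.5 + 8 + 8 + 10 + 5.5 + 3.5 = 40.5
(Check: W+ + W- = 66 should equal n(n+1)/2 = 66.)
Step 4: Test statistic W = min(W+, W-) = 25.5.
Step 5: Ties in |d|, so use the tie-corrected normal approximation.
        E[W] = n(n+1)/4 = 11*12/4 = 33.
        Tie groups: |d|=2 (t=2), |d|=3 (t=2), |d|=4 (t=2), |d|=5 (t=3); sum(t^3 - t) = 42.
        Var[W] = n(n+1)(2n+1)/24 - sum(t^3-t)/48 = 3036/24 - 42/48 = 125.625.
        z = (W - E[W]) / sqrt(Var[W]) = (25.5 - 33) / 11.2083 = -0.6691.
        Two-sided p = 2*Phi(z) = 0.503400.
Step 6: alpha = 0.1. fail to reject H0.

W+ = 25.5, W- = 40.5, W = min = 25.5, p = 0.503400, fail to reject H0.


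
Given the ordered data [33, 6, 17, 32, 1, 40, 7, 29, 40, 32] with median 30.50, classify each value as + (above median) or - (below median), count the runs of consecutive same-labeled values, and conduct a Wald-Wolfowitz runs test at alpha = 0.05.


Step 1: Compute median = 30.50; label A = above, B = below.
Labels in order: ABBABABBAA  (n_A = 5, n_B = 5)
Step 2: Count runs R = 7.
Step 3: Under H0 (random ordering), E[R] = 2*n_A*n_B/(n_A+n_B) + 1 = 2*5*5/10 + 1 = 6.0000.
        Var[R] = 2*n_A*n_B*(2*n_A*n_B - n_A - n_B) / ((n_A+n_B)^2 * (n_A+n_B-1)) = 2000/900 = 2.2222.
        SD[R] = 1.4907.
Step 4: Continuity-corrected z = (R - 0.5 - E[R]) / SD[R] = (7 - 0.5 - 6.0000) / 1.4907 = 0.3354.
Step 5: Two-sided p-value via normal approximation = 2*(1 - Phi(|z|)) = 0.737316.
Step 6: alpha = 0.05. fail to reject H0.

R = 7, z = 0.3354, p = 0.737316, fail to reject H0.


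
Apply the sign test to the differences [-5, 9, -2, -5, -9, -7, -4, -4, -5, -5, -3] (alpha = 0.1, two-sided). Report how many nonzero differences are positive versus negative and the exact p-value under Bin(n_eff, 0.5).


Step 1: Discard zero differences. Original n = 11; n_eff = number of nonzero differences = 11.
Nonzero differences (with sign): -5, +9, -2, -5, -9, -7, -4, -4, -5, -5, -3
Step 2: Count signs: positive = 1, negative = 10.
Step 3: Under H0: P(positive) = 0.5, so the number of positives S ~ Bin(11, 0.5).
Step 4: Two-sided exact p-value = sum of Bin(11,0.5) probabilities at or below the observed probability = 0.011719.
Step 5: alpha = 0.1. reject H0.

n_eff = 11, pos = 1, neg = 10, p = 0.011719, reject H0.


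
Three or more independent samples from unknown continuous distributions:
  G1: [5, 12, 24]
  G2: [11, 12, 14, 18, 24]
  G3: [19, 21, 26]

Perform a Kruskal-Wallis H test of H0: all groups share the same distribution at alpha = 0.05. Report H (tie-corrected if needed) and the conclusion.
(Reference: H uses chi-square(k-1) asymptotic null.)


Step 1: Combine all N = 11 observations and assign midranks.
sorted (value, group, rank): (5,G1,1), (11,G2,2), (12,G1,3.5), (12,G2,3.5), (14,G2,5), (18,G2,6), (19,G3,7), (21,G3,8), (24,G1,9.5), (24,G2,9.5), (26,G3,11)
Step 2: Sum ranks within each group.
R_1 = 14 (n_1 = 3)
R_2 = 26 (n_2 = 5)
R_3 = 26 (n_3 = 3)
Step 3: H = 12/(N(N+1)) * sum(R_i^2/n_i) - 3(N+1)
     = 12/(11*12) * (14^2/3 + 26^2/5 + 26^2/3) - 3*12
     = 0.090909 * 425.867 - 36
     = 2.715152.
Step 4: Ties present; correction factor C = 1 - 12/(11^3 - 11) = 0.990909. Corrected H = 2.715152 / 0.990909 = 2.740061.
Step 5: Under H0, H ~ chi^2(2); p-value = 0.254099.
Step 6: alpha = 0.05. fail to reject H0.

H = 2.7401, df = 2, p = 0.254099, fail to reject H0.


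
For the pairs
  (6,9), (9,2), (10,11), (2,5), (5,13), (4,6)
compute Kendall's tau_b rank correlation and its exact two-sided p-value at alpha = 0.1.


Step 1: Enumerate the 15 unordered pairs (i,j) with i<j and classify each by sign(x_j-x_i) * sign(y_j-y_i).
  (1,2):dx=+3,dy=-7->D; (1,3):dx=+4,dy=+2->C; (1,4):dx=-4,dy=-4->C; (1,5):dx=-1,dy=+4->D
  (1,6):dx=-2,dy=-3->C; (2,3):dx=+1,dy=+9->C; (2,4):dx=-7,dy=+3->D; (2,5):dx=-4,dy=+11->D
  (2,6):dx=-5,dy=+4->D; (3,4):dx=-8,dy=-6->C; (3,5):dx=-5,dy=+2->D; (3,6):dx=-6,dy=-5->C
  (4,5):dx=+3,dy=+8->C; (4,6):dx=+2,dy=+1->C; (5,6):dx=-1,dy=-7->C
Step 2: C = 9, D = 6, total pairs = 15.
Step 3: tau = (C - D)/(n(n-1)/2) = (9 - 6)/15 = 0.200000.
Step 4: Exact two-sided p-value (enumerate n! = 720 permutations of y under H0): p = 0.719444.
Step 5: alpha = 0.1. fail to reject H0.

tau_b = 0.2000 (C=9, D=6), p = 0.719444, fail to reject H0.


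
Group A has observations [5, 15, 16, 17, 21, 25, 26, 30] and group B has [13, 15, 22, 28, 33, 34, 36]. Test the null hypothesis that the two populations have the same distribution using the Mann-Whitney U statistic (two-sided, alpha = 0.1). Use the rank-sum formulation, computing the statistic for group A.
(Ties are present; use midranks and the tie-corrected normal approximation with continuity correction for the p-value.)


Step 1: Combine and sort all 15 observations; assign midranks.
sorted (value, group): (5,X), (13,Y), (15,X), (15,Y), (16,X), (17,X), (21,X), (22,Y), (25,X), (26,X), (28,Y), (30,X), (33,Y), (34,Y), (36,Y)
ranks: 5->1, 13->2, 15->3.5, 15->3.5, 16->5, 17->6, 21->7, 22->8, 25->9, 26->10, 28->11, 30->12, 33->13, 34->14, 36->15
Step 2: Rank sum for X: R1 = 1 + 3.5 + 5 + 6 + 7 + 9 + 10 + 12 = 53.5.
Step 3: U_X = R1 - n1(n1+1)/2 = 53.5 - 8*9/2 = 53.5 - 36 = 17.5.
       U_Y = n1*n2 - U_X = 56 - 17.5 = 38.5.
Step 4: Ties are present, so use the tie-corrected normal approximation (with continuity correction) for the p-value.
Step 5: p-value = 0.246738; compare to alpha = 0.1. fail to reject H0.

U_X = 17.5, p = 0.246738, fail to reject H0 at alpha = 0.1.


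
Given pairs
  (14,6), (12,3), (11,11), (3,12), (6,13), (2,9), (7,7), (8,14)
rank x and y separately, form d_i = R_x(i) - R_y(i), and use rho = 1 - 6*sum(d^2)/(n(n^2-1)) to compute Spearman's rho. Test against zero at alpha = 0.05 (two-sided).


Step 1: Rank x and y separately (midranks; no ties here).
rank(x): 14->8, 12->7, 11->6, 3->2, 6->3, 2->1, 7->4, 8->5
rank(y): 6->2, 3->1, 11->5, 12->6, 13->7, 9->4, 7->3, 14->8
Step 2: d_i = R_x(i) - R_y(i); compute d_i^2.
  (8-2)^2=36, (7-1)^2=36, (6-5)^2=1, (2-6)^2=16, (3-7)^2=16, (1-4)^2=9, (4-3)^2=1, (5-8)^2=9
sum(d^2) = 124.
Step 3: rho = 1 - 6*124 / (8*(8^2 - 1)) = 1 - 744/504 = -0.476190.
Step 4: Under H0, t = rho * sqrt((n-2)/(1-rho^2)) = -1.3265 ~ t(6).
Step 5: Two-sided p-value from the t-distribution with 6 df = 0.232936.
Step 6: alpha = 0.05. fail to reject H0.

rho = -0.4762, p = 0.232936, fail to reject H0 at alpha = 0.05.


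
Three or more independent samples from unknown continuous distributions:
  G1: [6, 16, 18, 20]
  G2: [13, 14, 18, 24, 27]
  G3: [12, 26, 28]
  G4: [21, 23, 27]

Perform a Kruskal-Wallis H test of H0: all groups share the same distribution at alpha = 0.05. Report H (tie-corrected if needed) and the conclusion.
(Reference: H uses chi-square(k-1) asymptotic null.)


Step 1: Combine all N = 15 observations and assign midranks.
sorted (value, group, rank): (6,G1,1), (12,G3,2), (13,G2,3), (14,G2,4), (16,G1,5), (18,G1,6.5), (18,G2,6.5), (20,G1,8), (21,G4,9), (23,G4,10), (24,G2,11), (26,G3,12), (27,G2,13.5), (27,G4,13.5), (28,G3,15)
Step 2: Sum ranks within each group.
R_1 = 20.5 (n_1 = 4)
R_2 = 38 (n_2 = 5)
R_3 = 29 (n_3 = 3)
R_4 = 32.5 (n_4 = 3)
Step 3: H = 12/(N(N+1)) * sum(R_i^2/n_i) - 3(N+1)
     = 12/(15*16) * (20.5^2/4 + 38^2/5 + 29^2/3 + 32.5^2/3) - 3*16
     = 0.050000 * 1026.28 - 48
     = 3.313958.
Step 4: Ties present; correction factor C = 1 - 12/(15^3 - 15) = 0.996429. Corrected H = 3.313958 / 0.996429 = 3.325836.
Step 5: Under H0, H ~ chi^2(3); p-value = 0.344063.
Step 6: alpha = 0.05. fail to reject H0.

H = 3.3258, df = 3, p = 0.344063, fail to reject H0.


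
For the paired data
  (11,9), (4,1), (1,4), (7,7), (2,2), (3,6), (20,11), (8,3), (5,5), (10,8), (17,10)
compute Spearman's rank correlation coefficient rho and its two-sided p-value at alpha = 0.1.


Step 1: Rank x and y separately (midranks; no ties here).
rank(x): 11->9, 4->4, 1->1, 7->6, 2->2, 3->3, 20->11, 8->7, 5->5, 10->8, 17->10
rank(y): 9->9, 1->1, 4->4, 7->7, 2->2, 6->6, 11->11, 3->3, 5->5, 8->8, 10->10
Step 2: d_i = R_x(i) - R_y(i); compute d_i^2.
  (9-9)^2=0, (4-1)^2=9, (1-4)^2=9, (6-7)^2=1, (2-2)^2=0, (3-6)^2=9, (11-11)^2=0, (7-3)^2=16, (5-5)^2=0, (8-8)^2=0, (10-10)^2=0
sum(d^2) = 44.
Step 3: rho = 1 - 6*44 / (11*(11^2 - 1)) = 1 - 264/1320 = 0.800000.
Step 4: Under H0, t = rho * sqrt((n-2)/(1-rho^2)) = 4.0000 ~ t(9).
Step 5: Two-sided p-value from the t-distribution with 9 df = 0.003110.
Step 6: alpha = 0.1. reject H0.

rho = 0.8000, p = 0.003110, reject H0 at alpha = 0.1.


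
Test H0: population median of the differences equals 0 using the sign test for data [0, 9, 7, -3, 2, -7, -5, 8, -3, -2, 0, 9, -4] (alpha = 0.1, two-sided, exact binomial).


Step 1: Discard zero differences. Original n = 13; n_eff = number of nonzero differences = 11.
Nonzero differences (with sign): +9, +7, -3, +2, -7, -5, +8, -3, -2, +9, -4
Step 2: Count signs: positive = 5, negative = 6.
Step 3: Under H0: P(positive) = 0.5, so the number of positives S ~ Bin(11, 0.5).
Step 4: Two-sided exact p-value = sum of Bin(11,0.5) probabilities at or below the observed probability = 1.000000.
Step 5: alpha = 0.1. fail to reject H0.

n_eff = 11, pos = 5, neg = 6, p = 1.000000, fail to reject H0.


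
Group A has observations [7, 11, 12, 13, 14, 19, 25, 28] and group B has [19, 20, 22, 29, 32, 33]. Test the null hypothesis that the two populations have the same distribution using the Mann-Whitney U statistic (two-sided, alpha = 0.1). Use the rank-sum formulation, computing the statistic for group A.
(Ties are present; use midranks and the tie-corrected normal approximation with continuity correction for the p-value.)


Step 1: Combine and sort all 14 observations; assign midranks.
sorted (value, group): (7,X), (11,X), (12,X), (13,X), (14,X), (19,X), (19,Y), (20,Y), (22,Y), (25,X), (28,X), (29,Y), (32,Y), (33,Y)
ranks: 7->1, 11->2, 12->3, 13->4, 14->5, 19->6.5, 19->6.5, 20->8, 22->9, 25->10, 28->11, 29->12, 32->13, 33->14
Step 2: Rank sum for X: R1 = 1 + 2 + 3 + 4 + 5 + 6.5 + 10 + 11 = 42.5.
Step 3: U_X = R1 - n1(n1+1)/2 = 42.5 - 8*9/2 = 42.5 - 36 = 6.5.
       U_Y = n1*n2 - U_X = 48 - 6.5 = 41.5.
Step 4: Ties are present, so use the tie-corrected normal approximation (with continuity correction) for the p-value.
Step 5: p-value = 0.028013; compare to alpha = 0.1. reject H0.

U_X = 6.5, p = 0.028013, reject H0 at alpha = 0.1.


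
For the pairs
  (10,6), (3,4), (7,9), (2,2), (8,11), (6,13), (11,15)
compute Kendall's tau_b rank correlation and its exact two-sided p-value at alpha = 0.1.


Step 1: Enumerate the 21 unordered pairs (i,j) with i<j and classify each by sign(x_j-x_i) * sign(y_j-y_i).
  (1,2):dx=-7,dy=-2->C; (1,3):dx=-3,dy=+3->D; (1,4):dx=-8,dy=-4->C; (1,5):dx=-2,dy=+5->D
  (1,6):dx=-4,dy=+7->D; (1,7):dx=+1,dy=+9->C; (2,3):dx=+4,dy=+5->C; (2,4):dx=-1,dy=-2->C
  (2,5):dx=+5,dy=+7->C; (2,6):dx=+3,dy=+9->C; (2,7):dx=+8,dy=+11->C; (3,4):dx=-5,dy=-7->C
  (3,5):dx=+1,dy=+2->C; (3,6):dx=-1,dy=+4->D; (3,7):dx=+4,dy=+6->C; (4,5):dx=+6,dy=+9->C
  (4,6):dx=+4,dy=+11->C; (4,7):dx=+9,dy=+13->C; (5,6):dx=-2,dy=+2->D; (5,7):dx=+3,dy=+4->C
  (6,7):dx=+5,dy=+2->C
Step 2: C = 16, D = 5, total pairs = 21.
Step 3: tau = (C - D)/(n(n-1)/2) = (16 - 5)/21 = 0.523810.
Step 4: Exact two-sided p-value (enumerate n! = 5040 permutations of y under H0): p = 0.136111.
Step 5: alpha = 0.1. fail to reject H0.

tau_b = 0.5238 (C=16, D=5), p = 0.136111, fail to reject H0.


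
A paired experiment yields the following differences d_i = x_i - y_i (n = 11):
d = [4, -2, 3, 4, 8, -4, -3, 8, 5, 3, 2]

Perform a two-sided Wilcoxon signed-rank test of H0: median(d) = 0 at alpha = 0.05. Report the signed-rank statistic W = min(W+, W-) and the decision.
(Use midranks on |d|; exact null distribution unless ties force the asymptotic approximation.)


Step 1: Drop any zero differences (none here) and take |d_i|.
|d| = [4, 2, 3, 4, 8, 4, 3, 8, 5, 3, 2]
Step 2: Midrank |d_i| (ties get averaged ranks).
ranks: |4|->7, |2|->1.5, |3|->4, |4|->7, |8|->10.5, |4|->7, |3|->4, |8|->10.5, |5|->9, |3|->4, |2|->1.5
Step 3: Attach original signs; sum ranks with positive sign and with negative sign.
W+ = 7 + 4 + 7 + 10.5 + 10.5 + 9 + 4 + 1.5 = 53.5
W- = 1.5 + 7 + 4 = 12.5
(Check: W+ + W- = 66 should equal n(n+1)/2 = 66.)
Step 4: Test statistic W = min(W+, W-) = 12.5.
Step 5: Ties in |d|, so use the tie-corrected normal approximation.
        E[W] = n(n+1)/4 = 11*12/4 = 33.
        Tie groups: |d|=2 (t=2), |d|=3 (t=3), |d|=4 (t=3), |d|=8 (t=2); sum(t^3 - t) = 60.
        Var[W] = n(n+1)(2n+1)/24 - sum(t^3-t)/48 = 3036/24 - 60/48 = 125.25.
        z = (W - E[W]) / sqrt(Var[W]) = (12.5 - 33) / 11.1915 = -1.8317.
        Two-sided p = 2*Phi(z) = 0.066989.
Step 6: alpha = 0.05. fail to reject H0.

W+ = 53.5, W- = 12.5, W = min = 12.5, p = 0.066989, fail to reject H0.


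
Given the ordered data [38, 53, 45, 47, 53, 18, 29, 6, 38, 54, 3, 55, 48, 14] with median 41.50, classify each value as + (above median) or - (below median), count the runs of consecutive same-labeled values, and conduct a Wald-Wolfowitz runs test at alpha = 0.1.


Step 1: Compute median = 41.50; label A = above, B = below.
Labels in order: BAAAABBBBABAAB  (n_A = 7, n_B = 7)
Step 2: Count runs R = 7.
Step 3: Under H0 (random ordering), E[R] = 2*n_A*n_B/(n_A+n_B) + 1 = 2*7*7/14 + 1 = 8.0000.
        Var[R] = 2*n_A*n_B*(2*n_A*n_B - n_A - n_B) / ((n_A+n_B)^2 * (n_A+n_B-1)) = 8232/2548 = 3.2308.
        SD[R] = 1.7974.
Step 4: Continuity-corrected z = (R + 0.5 - E[R]) / SD[R] = (7 + 0.5 - 8.0000) / 1.7974 = -0.2782.
Step 5: Two-sided p-value via normal approximation = 2*(1 - Phi(|z|)) = 0.780879.
Step 6: alpha = 0.1. fail to reject H0.

R = 7, z = -0.2782, p = 0.780879, fail to reject H0.


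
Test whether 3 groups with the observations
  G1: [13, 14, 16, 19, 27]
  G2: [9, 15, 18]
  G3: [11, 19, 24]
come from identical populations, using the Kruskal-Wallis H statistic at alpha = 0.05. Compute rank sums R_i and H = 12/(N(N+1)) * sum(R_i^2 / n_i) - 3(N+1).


Step 1: Combine all N = 11 observations and assign midranks.
sorted (value, group, rank): (9,G2,1), (11,G3,2), (13,G1,3), (14,G1,4), (15,G2,5), (16,G1,6), (18,G2,7), (19,G1,8.5), (19,G3,8.5), (24,G3,10), (27,G1,11)
Step 2: Sum ranks within each group.
R_1 = 32.5 (n_1 = 5)
R_2 = 13 (n_2 = 3)
R_3 = 20.5 (n_3 = 3)
Step 3: H = 12/(N(N+1)) * sum(R_i^2/n_i) - 3(N+1)
     = 12/(11*12) * (32.5^2/5 + 13^2/3 + 20.5^2/3) - 3*12
     = 0.090909 * 407.667 - 36
     = 1.060606.
Step 4: Ties present; correction factor C = 1 - 6/(11^3 - 11) = 0.995455. Corrected H = 1.060606 / 0.995455 = 1.065449.
Step 5: Under H0, H ~ chi^2(2); p-value = 0.587003.
Step 6: alpha = 0.05. fail to reject H0.

H = 1.0654, df = 2, p = 0.587003, fail to reject H0.


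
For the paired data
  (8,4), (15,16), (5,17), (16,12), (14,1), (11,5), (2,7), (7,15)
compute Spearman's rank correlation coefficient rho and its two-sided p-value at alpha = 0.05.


Step 1: Rank x and y separately (midranks; no ties here).
rank(x): 8->4, 15->7, 5->2, 16->8, 14->6, 11->5, 2->1, 7->3
rank(y): 4->2, 16->7, 17->8, 12->5, 1->1, 5->3, 7->4, 15->6
Step 2: d_i = R_x(i) - R_y(i); compute d_i^2.
  (4-2)^2=4, (7-7)^2=0, (2-8)^2=36, (8-5)^2=9, (6-1)^2=25, (5-3)^2=4, (1-4)^2=9, (3-6)^2=9
sum(d^2) = 96.
Step 3: rho = 1 - 6*96 / (8*(8^2 - 1)) = 1 - 576/504 = -0.142857.
Step 4: Under H0, t = rho * sqrt((n-2)/(1-rho^2)) = -0.3536 ~ t(6).
Step 5: Two-sided p-value from the t-distribution with 6 df = 0.735765.
Step 6: alpha = 0.05. fail to reject H0.

rho = -0.1429, p = 0.735765, fail to reject H0 at alpha = 0.05.


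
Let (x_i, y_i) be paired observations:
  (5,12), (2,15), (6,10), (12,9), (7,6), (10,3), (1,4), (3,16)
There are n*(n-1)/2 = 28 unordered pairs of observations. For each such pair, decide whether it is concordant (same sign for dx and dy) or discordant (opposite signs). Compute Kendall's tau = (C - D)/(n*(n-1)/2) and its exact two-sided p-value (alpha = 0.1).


Step 1: Enumerate the 28 unordered pairs (i,j) with i<j and classify each by sign(x_j-x_i) * sign(y_j-y_i).
  (1,2):dx=-3,dy=+3->D; (1,3):dx=+1,dy=-2->D; (1,4):dx=+7,dy=-3->D; (1,5):dx=+2,dy=-6->D
  (1,6):dx=+5,dy=-9->D; (1,7):dx=-4,dy=-8->C; (1,8):dx=-2,dy=+4->D; (2,3):dx=+4,dy=-5->D
  (2,4):dx=+10,dy=-6->D; (2,5):dx=+5,dy=-9->D; (2,6):dx=+8,dy=-12->D; (2,7):dx=-1,dy=-11->C
  (2,8):dx=+1,dy=+1->C; (3,4):dx=+6,dy=-1->D; (3,5):dx=+1,dy=-4->D; (3,6):dx=+4,dy=-7->D
  (3,7):dx=-5,dy=-6->C; (3,8):dx=-3,dy=+6->D; (4,5):dx=-5,dy=-3->C; (4,6):dx=-2,dy=-6->C
  (4,7):dx=-11,dy=-5->C; (4,8):dx=-9,dy=+7->D; (5,6):dx=+3,dy=-3->D; (5,7):dx=-6,dy=-2->C
  (5,8):dx=-4,dy=+10->D; (6,7):dx=-9,dy=+1->D; (6,8):dx=-7,dy=+13->D; (7,8):dx=+2,dy=+12->C
Step 2: C = 9, D = 19, total pairs = 28.
Step 3: tau = (C - D)/(n(n-1)/2) = (9 - 19)/28 = -0.357143.
Step 4: Exact two-sided p-value (enumerate n! = 40320 permutations of y under H0): p = 0.275099.
Step 5: alpha = 0.1. fail to reject H0.

tau_b = -0.3571 (C=9, D=19), p = 0.275099, fail to reject H0.


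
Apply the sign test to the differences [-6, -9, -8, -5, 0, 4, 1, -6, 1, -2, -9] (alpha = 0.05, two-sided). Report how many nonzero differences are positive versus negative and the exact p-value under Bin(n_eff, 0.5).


Step 1: Discard zero differences. Original n = 11; n_eff = number of nonzero differences = 10.
Nonzero differences (with sign): -6, -9, -8, -5, +4, +1, -6, +1, -2, -9
Step 2: Count signs: positive = 3, negative = 7.
Step 3: Under H0: P(positive) = 0.5, so the number of positives S ~ Bin(10, 0.5).
Step 4: Two-sided exact p-value = sum of Bin(10,0.5) probabilities at or below the observed probability = 0.343750.
Step 5: alpha = 0.05. fail to reject H0.

n_eff = 10, pos = 3, neg = 7, p = 0.343750, fail to reject H0.


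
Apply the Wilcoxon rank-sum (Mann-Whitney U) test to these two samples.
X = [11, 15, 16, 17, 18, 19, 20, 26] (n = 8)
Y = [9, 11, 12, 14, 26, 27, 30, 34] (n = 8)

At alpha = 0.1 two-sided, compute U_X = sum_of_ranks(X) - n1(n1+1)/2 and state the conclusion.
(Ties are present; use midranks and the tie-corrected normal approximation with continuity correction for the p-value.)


Step 1: Combine and sort all 16 observations; assign midranks.
sorted (value, group): (9,Y), (11,X), (11,Y), (12,Y), (14,Y), (15,X), (16,X), (17,X), (18,X), (19,X), (20,X), (26,X), (26,Y), (27,Y), (30,Y), (34,Y)
ranks: 9->1, 11->2.5, 11->2.5, 12->4, 14->5, 15->6, 16->7, 17->8, 18->9, 19->10, 20->11, 26->12.5, 26->12.5, 27->14, 30->15, 34->16
Step 2: Rank sum for X: R1 = 2.5 + 6 + 7 + 8 + 9 + 10 + 11 + 12.5 = 66.
Step 3: U_X = R1 - n1(n1+1)/2 = 66 - 8*9/2 = 66 - 36 = 30.
       U_Y = n1*n2 - U_X = 64 - 30 = 34.
Step 4: Ties are present, so use the tie-corrected normal approximation (with continuity correction) for the p-value.
Step 5: p-value = 0.874643; compare to alpha = 0.1. fail to reject H0.

U_X = 30, p = 0.874643, fail to reject H0 at alpha = 0.1.


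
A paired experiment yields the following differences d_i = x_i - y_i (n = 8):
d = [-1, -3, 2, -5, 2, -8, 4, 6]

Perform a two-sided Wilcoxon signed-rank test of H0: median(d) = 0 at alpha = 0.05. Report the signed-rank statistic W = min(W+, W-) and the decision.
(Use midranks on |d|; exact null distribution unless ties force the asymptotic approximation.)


Step 1: Drop any zero differences (none here) and take |d_i|.
|d| = [1, 3, 2, 5, 2, 8, 4, 6]
Step 2: Midrank |d_i| (ties get averaged ranks).
ranks: |1|->1, |3|->4, |2|->2.5, |5|->6, |2|->2.5, |8|->8, |4|->5, |6|->7
Step 3: Attach original signs; sum ranks with positive sign and with negative sign.
W+ = 2.5 + 2.5 + 5 + 7 = 17
W- = 1 + 4 + 6 + 8 = 19
(Check: W+ + W- = 36 should equal n(n+1)/2 = 36.)
Step 4: Test statistic W = min(W+, W-) = 17.
Step 5: Ties in |d|, so use the tie-corrected normal approximation.
        E[W] = n(n+1)/4 = 8*9/4 = 18.
        Tie groups: |d|=2 (t=2); sum(t^3 - t) = 6.
        Var[W] = n(n+1)(2n+1)/24 - sum(t^3-t)/48 = 1224/24 - 6/48 = 50.875.
        z = (W - E[W]) / sqrt(Var[W]) = (17 - 18) / 7.1327 = -0.1402.
        Two-sided p = 2*Phi(z) = 0.888502.
Step 6: alpha = 0.05. fail to reject H0.

W+ = 17, W- = 19, W = min = 17, p = 0.888502, fail to reject H0.


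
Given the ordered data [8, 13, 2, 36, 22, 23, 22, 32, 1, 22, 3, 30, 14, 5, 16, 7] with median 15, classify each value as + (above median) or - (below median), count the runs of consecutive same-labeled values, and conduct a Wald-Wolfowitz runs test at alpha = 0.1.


Step 1: Compute median = 15; label A = above, B = below.
Labels in order: BBBAAAAABABABBAB  (n_A = 8, n_B = 8)
Step 2: Count runs R = 9.
Step 3: Under H0 (random ordering), E[R] = 2*n_A*n_B/(n_A+n_B) + 1 = 2*8*8/16 + 1 = 9.0000.
        Var[R] = 2*n_A*n_B*(2*n_A*n_B - n_A - n_B) / ((n_A+n_B)^2 * (n_A+n_B-1)) = 14336/3840 = 3.7333.
        SD[R] = 1.9322.
Step 4: R = E[R], so z = 0 with no continuity correction.
Step 5: Two-sided p-value via normal approximation = 2*(1 - Phi(|z|)) = 1.000000.
Step 6: alpha = 0.1. fail to reject H0.

R = 9, z = 0.0000, p = 1.000000, fail to reject H0.


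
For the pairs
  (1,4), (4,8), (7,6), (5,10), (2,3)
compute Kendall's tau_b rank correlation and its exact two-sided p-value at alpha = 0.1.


Step 1: Enumerate the 10 unordered pairs (i,j) with i<j and classify each by sign(x_j-x_i) * sign(y_j-y_i).
  (1,2):dx=+3,dy=+4->C; (1,3):dx=+6,dy=+2->C; (1,4):dx=+4,dy=+6->C; (1,5):dx=+1,dy=-1->D
  (2,3):dx=+3,dy=-2->D; (2,4):dx=+1,dy=+2->C; (2,5):dx=-2,dy=-5->C; (3,4):dx=-2,dy=+4->D
  (3,5):dx=-5,dy=-3->C; (4,5):dx=-3,dy=-7->C
Step 2: C = 7, D = 3, total pairs = 10.
Step 3: tau = (C - D)/(n(n-1)/2) = (7 - 3)/10 = 0.400000.
Step 4: Exact two-sided p-value (enumerate n! = 120 permutations of y under H0): p = 0.483333.
Step 5: alpha = 0.1. fail to reject H0.

tau_b = 0.4000 (C=7, D=3), p = 0.483333, fail to reject H0.


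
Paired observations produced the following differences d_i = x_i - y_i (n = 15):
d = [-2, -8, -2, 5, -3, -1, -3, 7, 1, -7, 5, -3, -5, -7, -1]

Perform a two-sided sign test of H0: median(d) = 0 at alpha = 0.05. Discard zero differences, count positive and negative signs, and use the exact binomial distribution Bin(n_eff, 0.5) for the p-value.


Step 1: Discard zero differences. Original n = 15; n_eff = number of nonzero differences = 15.
Nonzero differences (with sign): -2, -8, -2, +5, -3, -1, -3, +7, +1, -7, +5, -3, -5, -7, -1
Step 2: Count signs: positive = 4, negative = 11.
Step 3: Under H0: P(positive) = 0.5, so the number of positives S ~ Bin(15, 0.5).
Step 4: Two-sided exact p-value = sum of Bin(15,0.5) probabilities at or below the observed probability = 0.118469.
Step 5: alpha = 0.05. fail to reject H0.

n_eff = 15, pos = 4, neg = 11, p = 0.118469, fail to reject H0.


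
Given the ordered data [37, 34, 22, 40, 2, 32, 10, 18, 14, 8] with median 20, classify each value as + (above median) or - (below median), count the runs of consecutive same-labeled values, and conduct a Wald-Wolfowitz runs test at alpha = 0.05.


Step 1: Compute median = 20; label A = above, B = below.
Labels in order: AAAABABBBB  (n_A = 5, n_B = 5)
Step 2: Count runs R = 4.
Step 3: Under H0 (random ordering), E[R] = 2*n_A*n_B/(n_A+n_B) + 1 = 2*5*5/10 + 1 = 6.0000.
        Var[R] = 2*n_A*n_B*(2*n_A*n_B - n_A - n_B) / ((n_A+n_B)^2 * (n_A+n_B-1)) = 2000/900 = 2.2222.
        SD[R] = 1.4907.
Step 4: Continuity-corrected z = (R + 0.5 - E[R]) / SD[R] = (4 + 0.5 - 6.0000) / 1.4907 = -1.0062.
Step 5: Two-sided p-value via normal approximation = 2*(1 - Phi(|z|)) = 0.314305.
Step 6: alpha = 0.05. fail to reject H0.

R = 4, z = -1.0062, p = 0.314305, fail to reject H0.


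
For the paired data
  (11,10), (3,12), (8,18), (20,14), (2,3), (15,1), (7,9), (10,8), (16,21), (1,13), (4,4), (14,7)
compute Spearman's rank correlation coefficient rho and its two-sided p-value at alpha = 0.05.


Step 1: Rank x and y separately (midranks; no ties here).
rank(x): 11->8, 3->3, 8->6, 20->12, 2->2, 15->10, 7->5, 10->7, 16->11, 1->1, 4->4, 14->9
rank(y): 10->7, 12->8, 18->11, 14->10, 3->2, 1->1, 9->6, 8->5, 21->12, 13->9, 4->3, 7->4
Step 2: d_i = R_x(i) - R_y(i); compute d_i^2.
  (8-7)^2=1, (3-8)^2=25, (6-11)^2=25, (12-10)^2=4, (2-2)^2=0, (10-1)^2=81, (5-6)^2=1, (7-5)^2=4, (11-12)^2=1, (1-9)^2=64, (4-3)^2=1, (9-4)^2=25
sum(d^2) = 232.
Step 3: rho = 1 - 6*232 / (12*(12^2 - 1)) = 1 - 1392/1716 = 0.188811.
Step 4: Under H0, t = rho * sqrt((n-2)/(1-rho^2)) = 0.6080 ~ t(10).
Step 5: Two-sided p-value from the t-distribution with 10 df = 0.556737.
Step 6: alpha = 0.05. fail to reject H0.

rho = 0.1888, p = 0.556737, fail to reject H0 at alpha = 0.05.


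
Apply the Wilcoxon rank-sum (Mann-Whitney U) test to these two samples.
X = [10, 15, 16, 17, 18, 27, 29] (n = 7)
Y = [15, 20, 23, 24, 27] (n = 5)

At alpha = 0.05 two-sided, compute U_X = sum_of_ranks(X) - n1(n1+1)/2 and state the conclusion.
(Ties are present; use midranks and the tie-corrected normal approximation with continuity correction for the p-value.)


Step 1: Combine and sort all 12 observations; assign midranks.
sorted (value, group): (10,X), (15,X), (15,Y), (16,X), (17,X), (18,X), (20,Y), (23,Y), (24,Y), (27,X), (27,Y), (29,X)
ranks: 10->1, 15->2.5, 15->2.5, 16->4, 17->5, 18->6, 20->7, 23->8, 24->9, 27->10.5, 27->10.5, 29->12
Step 2: Rank sum for X: R1 = 1 + 2.5 + 4 + 5 + 6 + 10.5 + 12 = 41.
Step 3: U_X = R1 - n1(n1+1)/2 = 41 - 7*8/2 = 41 - 28 = 13.
       U_Y = n1*n2 - U_X = 35 - 13 = 22.
Step 4: Ties are present, so use the tie-corrected normal approximation (with continuity correction) for the p-value.
Step 5: p-value = 0.514478; compare to alpha = 0.05. fail to reject H0.

U_X = 13, p = 0.514478, fail to reject H0 at alpha = 0.05.


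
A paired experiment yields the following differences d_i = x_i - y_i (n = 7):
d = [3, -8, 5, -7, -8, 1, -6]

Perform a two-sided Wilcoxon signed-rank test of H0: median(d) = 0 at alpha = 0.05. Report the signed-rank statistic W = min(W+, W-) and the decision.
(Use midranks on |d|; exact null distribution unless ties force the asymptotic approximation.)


Step 1: Drop any zero differences (none here) and take |d_i|.
|d| = [3, 8, 5, 7, 8, 1, 6]
Step 2: Midrank |d_i| (ties get averaged ranks).
ranks: |3|->2, |8|->6.5, |5|->3, |7|->5, |8|->6.5, |1|->1, |6|->4
Step 3: Attach original signs; sum ranks with positive sign and with negative sign.
W+ = 2 + 3 + 1 = 6
W- = 6.5 + 5 + 6.5 + 4 = 22
(Check: W+ + W- = 28 should equal n(n+1)/2 = 28.)
Step 4: Test statistic W = min(W+, W-) = 6.
Step 5: Ties in |d|, so use the tie-corrected normal approximation.
        E[W] = n(n+1)/4 = 7*8/4 = 14.
        Tie groups: |d|=8 (t=2); sum(t^3 - t) = 6.
        Var[W] = n(n+1)(2n+1)/24 - sum(t^3-t)/48 = 840/24 - 6/48 = 34.875.
        z = (W - E[W]) / sqrt(Var[W]) = (6 - 14) / 5.9055 = -1.3547.
        Two-sided p = 2*Phi(z) = 0.175523.
Step 6: alpha = 0.05. fail to reject H0.

W+ = 6, W- = 22, W = min = 6, p = 0.175523, fail to reject H0.


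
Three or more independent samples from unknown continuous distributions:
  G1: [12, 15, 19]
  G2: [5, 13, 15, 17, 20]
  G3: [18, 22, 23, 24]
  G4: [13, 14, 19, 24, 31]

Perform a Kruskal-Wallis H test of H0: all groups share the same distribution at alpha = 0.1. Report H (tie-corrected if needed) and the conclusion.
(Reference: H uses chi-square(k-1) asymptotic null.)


Step 1: Combine all N = 17 observations and assign midranks.
sorted (value, group, rank): (5,G2,1), (12,G1,2), (13,G2,3.5), (13,G4,3.5), (14,G4,5), (15,G1,6.5), (15,G2,6.5), (17,G2,8), (18,G3,9), (19,G1,10.5), (19,G4,10.5), (20,G2,12), (22,G3,13), (23,G3,14), (24,G3,15.5), (24,G4,15.5), (31,G4,17)
Step 2: Sum ranks within each group.
R_1 = 19 (n_1 = 3)
R_2 = 31 (n_2 = 5)
R_3 = 51.5 (n_3 = 4)
R_4 = 51.5 (n_4 = 5)
Step 3: H = 12/(N(N+1)) * sum(R_i^2/n_i) - 3(N+1)
     = 12/(17*18) * (19^2/3 + 31^2/5 + 51.5^2/4 + 51.5^2/5) - 3*18
     = 0.039216 * 1506.05 - 54
     = 5.060621.
Step 4: Ties present; correction factor C = 1 - 24/(17^3 - 17) = 0.995098. Corrected H = 5.060621 / 0.995098 = 5.085550.
Step 5: Under H0, H ~ chi^2(3); p-value = 0.165639.
Step 6: alpha = 0.1. fail to reject H0.

H = 5.0856, df = 3, p = 0.165639, fail to reject H0.


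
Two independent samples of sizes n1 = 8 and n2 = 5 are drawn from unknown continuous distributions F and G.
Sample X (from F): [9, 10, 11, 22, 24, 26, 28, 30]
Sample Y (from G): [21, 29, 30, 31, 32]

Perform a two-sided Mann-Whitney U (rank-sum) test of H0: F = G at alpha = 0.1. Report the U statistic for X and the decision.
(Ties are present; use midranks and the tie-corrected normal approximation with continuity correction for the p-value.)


Step 1: Combine and sort all 13 observations; assign midranks.
sorted (value, group): (9,X), (10,X), (11,X), (21,Y), (22,X), (24,X), (26,X), (28,X), (29,Y), (30,X), (30,Y), (31,Y), (32,Y)
ranks: 9->1, 10->2, 11->3, 21->4, 22->5, 24->6, 26->7, 28->8, 29->9, 30->10.5, 30->10.5, 31->12, 32->13
Step 2: Rank sum for X: R1 = 1 + 2 + 3 + 5 + 6 + 7 + 8 + 10.5 = 42.5.
Step 3: U_X = R1 - n1(n1+1)/2 = 42.5 - 8*9/2 = 42.5 - 36 = 6.5.
       U_Y = n1*n2 - U_X = 40 - 6.5 = 33.5.
Step 4: Ties are present, so use the tie-corrected normal approximation (with continuity correction) for the p-value.
Step 5: p-value = 0.056699; compare to alpha = 0.1. reject H0.

U_X = 6.5, p = 0.056699, reject H0 at alpha = 0.1.


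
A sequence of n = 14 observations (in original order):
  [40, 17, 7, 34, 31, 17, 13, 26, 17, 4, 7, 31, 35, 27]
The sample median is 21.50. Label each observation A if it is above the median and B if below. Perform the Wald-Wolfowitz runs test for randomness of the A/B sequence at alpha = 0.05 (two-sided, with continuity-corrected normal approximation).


Step 1: Compute median = 21.50; label A = above, B = below.
Labels in order: ABBAABBABBBAAA  (n_A = 7, n_B = 7)
Step 2: Count runs R = 7.
Step 3: Under H0 (random ordering), E[R] = 2*n_A*n_B/(n_A+n_B) + 1 = 2*7*7/14 + 1 = 8.0000.
        Var[R] = 2*n_A*n_B*(2*n_A*n_B - n_A - n_B) / ((n_A+n_B)^2 * (n_A+n_B-1)) = 8232/2548 = 3.2308.
        SD[R] = 1.7974.
Step 4: Continuity-corrected z = (R + 0.5 - E[R]) / SD[R] = (7 + 0.5 - 8.0000) / 1.7974 = -0.2782.
Step 5: Two-sided p-value via normal approximation = 2*(1 - Phi(|z|)) = 0.780879.
Step 6: alpha = 0.05. fail to reject H0.

R = 7, z = -0.2782, p = 0.780879, fail to reject H0.


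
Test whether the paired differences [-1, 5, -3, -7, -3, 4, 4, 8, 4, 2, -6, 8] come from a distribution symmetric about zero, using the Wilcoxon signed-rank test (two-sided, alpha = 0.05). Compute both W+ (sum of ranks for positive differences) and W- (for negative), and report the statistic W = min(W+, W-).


Step 1: Drop any zero differences (none here) and take |d_i|.
|d| = [1, 5, 3, 7, 3, 4, 4, 8, 4, 2, 6, 8]
Step 2: Midrank |d_i| (ties get averaged ranks).
ranks: |1|->1, |5|->8, |3|->3.5, |7|->10, |3|->3.5, |4|->6, |4|->6, |8|->11.5, |4|->6, |2|->2, |6|->9, |8|->11.5
Step 3: Attach original signs; sum ranks with positive sign and with negative sign.
W+ = 8 + 6 + 6 + 11.5 + 6 + 2 + 11.5 = 51
W- = 1 + 3.5 + 10 + 3.5 + 9 = 27
(Check: W+ + W- = 78 should equal n(n+1)/2 = 78.)
Step 4: Test statistic W = min(W+, W-) = 27.
Step 5: Ties in |d|, so use the tie-corrected normal approximation.
        E[W] = n(n+1)/4 = 12*13/4 = 39.
        Tie groups: |d|=3 (t=2), |d|=4 (t=3), |d|=8 (t=2); sum(t^3 - t) = 36.
        Var[W] = n(n+1)(2n+1)/24 - sum(t^3-t)/48 = 3900/24 - 36/48 = 161.75.
        z = (W - E[W]) / sqrt(Var[W]) = (27 - 39) / 12.7181 = -0.9435.
        Two-sided p = 2*Phi(z) = 0.345406.
Step 6: alpha = 0.05. fail to reject H0.

W+ = 51, W- = 27, W = min = 27, p = 0.345406, fail to reject H0.


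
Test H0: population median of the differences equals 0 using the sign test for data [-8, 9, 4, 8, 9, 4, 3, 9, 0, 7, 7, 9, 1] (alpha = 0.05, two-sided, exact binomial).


Step 1: Discard zero differences. Original n = 13; n_eff = number of nonzero differences = 12.
Nonzero differences (with sign): -8, +9, +4, +8, +9, +4, +3, +9, +7, +7, +9, +1
Step 2: Count signs: positive = 11, negative = 1.
Step 3: Under H0: P(positive) = 0.5, so the number of positives S ~ Bin(12, 0.5).
Step 4: Two-sided exact p-value = sum of Bin(12,0.5) probabilities at or below the observed probability = 0.006348.
Step 5: alpha = 0.05. reject H0.

n_eff = 12, pos = 11, neg = 1, p = 0.006348, reject H0.


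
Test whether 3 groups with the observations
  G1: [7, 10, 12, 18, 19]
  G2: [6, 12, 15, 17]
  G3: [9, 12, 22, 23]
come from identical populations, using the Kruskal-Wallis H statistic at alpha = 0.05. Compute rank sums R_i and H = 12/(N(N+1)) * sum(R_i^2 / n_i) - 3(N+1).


Step 1: Combine all N = 13 observations and assign midranks.
sorted (value, group, rank): (6,G2,1), (7,G1,2), (9,G3,3), (10,G1,4), (12,G1,6), (12,G2,6), (12,G3,6), (15,G2,8), (17,G2,9), (18,G1,10), (19,G1,11), (22,G3,12), (23,G3,13)
Step 2: Sum ranks within each group.
R_1 = 33 (n_1 = 5)
R_2 = 24 (n_2 = 4)
R_3 = 34 (n_3 = 4)
Step 3: H = 12/(N(N+1)) * sum(R_i^2/n_i) - 3(N+1)
     = 12/(13*14) * (33^2/5 + 24^2/4 + 34^2/4) - 3*14
     = 0.065934 * 650.8 - 42
     = 0.909890.
Step 4: Ties present; correction factor C = 1 - 24/(13^3 - 13) = 0.989011. Corrected H = 0.909890 / 0.989011 = 0.920000.
Step 5: Under H0, H ~ chi^2(2); p-value = 0.631284.
Step 6: alpha = 0.05. fail to reject H0.

H = 0.9200, df = 2, p = 0.631284, fail to reject H0.


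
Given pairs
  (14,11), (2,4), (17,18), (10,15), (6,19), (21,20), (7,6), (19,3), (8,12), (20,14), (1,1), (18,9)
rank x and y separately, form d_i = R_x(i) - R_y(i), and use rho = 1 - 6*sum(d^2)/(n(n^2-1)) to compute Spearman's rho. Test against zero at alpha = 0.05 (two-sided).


Step 1: Rank x and y separately (midranks; no ties here).
rank(x): 14->7, 2->2, 17->8, 10->6, 6->3, 21->12, 7->4, 19->10, 8->5, 20->11, 1->1, 18->9
rank(y): 11->6, 4->3, 18->10, 15->9, 19->11, 20->12, 6->4, 3->2, 12->7, 14->8, 1->1, 9->5
Step 2: d_i = R_x(i) - R_y(i); compute d_i^2.
  (7-6)^2=1, (2-3)^2=1, (8-10)^2=4, (6-9)^2=9, (3-11)^2=64, (12-12)^2=0, (4-4)^2=0, (10-2)^2=64, (5-7)^2=4, (11-8)^2=9, (1-1)^2=0, (9-5)^2=16
sum(d^2) = 172.
Step 3: rho = 1 - 6*172 / (12*(12^2 - 1)) = 1 - 1032/1716 = 0.398601.
Step 4: Under H0, t = rho * sqrt((n-2)/(1-rho^2)) = 1.3744 ~ t(10).
Step 5: Two-sided p-value from the t-distribution with 10 df = 0.199335.
Step 6: alpha = 0.05. fail to reject H0.

rho = 0.3986, p = 0.199335, fail to reject H0 at alpha = 0.05.


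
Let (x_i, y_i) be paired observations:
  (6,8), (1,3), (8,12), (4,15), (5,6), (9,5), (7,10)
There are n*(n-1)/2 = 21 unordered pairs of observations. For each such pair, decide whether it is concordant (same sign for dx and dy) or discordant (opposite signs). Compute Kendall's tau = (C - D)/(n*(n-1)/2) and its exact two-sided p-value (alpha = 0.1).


Step 1: Enumerate the 21 unordered pairs (i,j) with i<j and classify each by sign(x_j-x_i) * sign(y_j-y_i).
  (1,2):dx=-5,dy=-5->C; (1,3):dx=+2,dy=+4->C; (1,4):dx=-2,dy=+7->D; (1,5):dx=-1,dy=-2->C
  (1,6):dx=+3,dy=-3->D; (1,7):dx=+1,dy=+2->C; (2,3):dx=+7,dy=+9->C; (2,4):dx=+3,dy=+12->C
  (2,5):dx=+4,dy=+3->C; (2,6):dx=+8,dy=+2->C; (2,7):dx=+6,dy=+7->C; (3,4):dx=-4,dy=+3->D
  (3,5):dx=-3,dy=-6->C; (3,6):dx=+1,dy=-7->D; (3,7):dx=-1,dy=-2->C; (4,5):dx=+1,dy=-9->D
  (4,6):dx=+5,dy=-10->D; (4,7):dx=+3,dy=-5->D; (5,6):dx=+4,dy=-1->D; (5,7):dx=+2,dy=+4->C
  (6,7):dx=-2,dy=+5->D
Step 2: C = 12, D = 9, total pairs = 21.
Step 3: tau = (C - D)/(n(n-1)/2) = (12 - 9)/21 = 0.142857.
Step 4: Exact two-sided p-value (enumerate n! = 5040 permutations of y under H0): p = 0.772619.
Step 5: alpha = 0.1. fail to reject H0.

tau_b = 0.1429 (C=12, D=9), p = 0.772619, fail to reject H0.


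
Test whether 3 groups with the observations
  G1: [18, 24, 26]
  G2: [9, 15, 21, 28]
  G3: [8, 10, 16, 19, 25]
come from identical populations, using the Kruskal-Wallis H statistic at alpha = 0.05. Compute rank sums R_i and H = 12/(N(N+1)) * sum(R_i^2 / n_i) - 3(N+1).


Step 1: Combine all N = 12 observations and assign midranks.
sorted (value, group, rank): (8,G3,1), (9,G2,2), (10,G3,3), (15,G2,4), (16,G3,5), (18,G1,6), (19,G3,7), (21,G2,8), (24,G1,9), (25,G3,10), (26,G1,11), (28,G2,12)
Step 2: Sum ranks within each group.
R_1 = 26 (n_1 = 3)
R_2 = 26 (n_2 = 4)
R_3 = 26 (n_3 = 5)
Step 3: H = 12/(N(N+1)) * sum(R_i^2/n_i) - 3(N+1)
     = 12/(12*13) * (26^2/3 + 26^2/4 + 26^2/5) - 3*13
     = 0.076923 * 529.533 - 39
     = 1.733333.
Step 4: No ties, so H is used without correction.
Step 5: Under H0, H ~ chi^2(2); p-value = 0.420350.
Step 6: alpha = 0.05. fail to reject H0.

H = 1.7333, df = 2, p = 0.420350, fail to reject H0.


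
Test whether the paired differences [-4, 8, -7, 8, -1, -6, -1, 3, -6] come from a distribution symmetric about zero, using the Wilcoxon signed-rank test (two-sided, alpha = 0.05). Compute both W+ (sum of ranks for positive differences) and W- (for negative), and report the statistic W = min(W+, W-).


Step 1: Drop any zero differences (none here) and take |d_i|.
|d| = [4, 8, 7, 8, 1, 6, 1, 3, 6]
Step 2: Midrank |d_i| (ties get averaged ranks).
ranks: |4|->4, |8|->8.5, |7|->7, |8|->8.5, |1|->1.5, |6|->5.5, |1|->1.5, |3|->3, |6|->5.5
Step 3: Attach original signs; sum ranks with positive sign and with negative sign.
W+ = 8.5 + 8.5 + 3 = 20
W- = 4 + 7 + 1.5 + 5.5 + 1.5 + 5.5 = 25
(Check: W+ + W- = 45 should equal n(n+1)/2 = 45.)
Step 4: Test statistic W = min(W+, W-) = 20.
Step 5: Ties in |d|, so use the tie-corrected normal approximation.
        E[W] = n(n+1)/4 = 9*10/4 = 22.5.
        Tie groups: |d|=1 (t=2), |d|=6 (t=2), |d|=8 (t=2); sum(t^3 - t) = 18.
        Var[W] = n(n+1)(2n+1)/24 - sum(t^3-t)/48 = 1710/24 - 18/48 = 70.875.
        z = (W - E[W]) / sqrt(Var[W]) = (20 - 22.5) / 8.4187 = -0.2970.
        Two-sided p = 2*Phi(z) = 0.766499.
Step 6: alpha = 0.05. fail to reject H0.

W+ = 20, W- = 25, W = min = 20, p = 0.766499, fail to reject H0.


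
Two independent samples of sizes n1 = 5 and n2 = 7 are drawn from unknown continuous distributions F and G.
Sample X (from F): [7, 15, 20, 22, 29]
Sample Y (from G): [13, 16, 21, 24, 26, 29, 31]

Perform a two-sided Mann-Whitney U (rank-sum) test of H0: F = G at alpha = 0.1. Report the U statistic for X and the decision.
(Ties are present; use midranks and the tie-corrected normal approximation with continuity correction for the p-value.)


Step 1: Combine and sort all 12 observations; assign midranks.
sorted (value, group): (7,X), (13,Y), (15,X), (16,Y), (20,X), (21,Y), (22,X), (24,Y), (26,Y), (29,X), (29,Y), (31,Y)
ranks: 7->1, 13->2, 15->3, 16->4, 20->5, 21->6, 22->7, 24->8, 26->9, 29->10.5, 29->10.5, 31->12
Step 2: Rank sum for X: R1 = 1 + 3 + 5 + 7 + 10.5 = 26.5.
Step 3: U_X = R1 - n1(n1+1)/2 = 26.5 - 5*6/2 = 26.5 - 15 = 11.5.
       U_Y = n1*n2 - U_X = 35 - 11.5 = 23.5.
Step 4: Ties are present, so use the tie-corrected normal approximation (with continuity correction) for the p-value.
Step 5: p-value = 0.370914; compare to alpha = 0.1. fail to reject H0.

U_X = 11.5, p = 0.370914, fail to reject H0 at alpha = 0.1.
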